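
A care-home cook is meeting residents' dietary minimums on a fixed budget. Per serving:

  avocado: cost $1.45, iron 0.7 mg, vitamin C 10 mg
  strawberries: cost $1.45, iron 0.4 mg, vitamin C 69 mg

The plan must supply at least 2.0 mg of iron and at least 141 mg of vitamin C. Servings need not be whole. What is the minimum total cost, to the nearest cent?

$5.25

At the optimum either one food covers both requirements or two foods hit both targets exactly; no other combination can be cheaper.
avocado only: max(2.0/0.7, 141/10) = 14.1 servings → $20.45.
strawberries only: max(2.0/0.4, 141/69) = 5 servings → $7.25.
avocado + strawberries with both tight: 1.842 servings and 1.777 servings → $5.25.
Cheapest feasible corner: $5.25.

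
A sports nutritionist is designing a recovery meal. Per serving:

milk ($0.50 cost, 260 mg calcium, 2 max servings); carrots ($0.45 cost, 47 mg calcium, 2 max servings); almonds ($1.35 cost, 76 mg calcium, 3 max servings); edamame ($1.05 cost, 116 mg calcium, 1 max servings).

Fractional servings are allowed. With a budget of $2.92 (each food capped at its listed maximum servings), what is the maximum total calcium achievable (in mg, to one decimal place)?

Calcium per dollar: milk 520, edamame 110.5, carrots 104.4, almonds 56.3.
Take 2 servings of milk: spends $1.00, +520.0 mg calcium (running total 520.0 mg).
Take 1 serving of edamame: spends $1.05, +116.0 mg calcium (running total 636.0 mg).
Take 1.933 servings of carrots: spends $0.87, +90.9 mg calcium (running total 726.9 mg).
Greedy by best ratio exhausts the cost allowance optimally: 726.9 mg.

726.9 mg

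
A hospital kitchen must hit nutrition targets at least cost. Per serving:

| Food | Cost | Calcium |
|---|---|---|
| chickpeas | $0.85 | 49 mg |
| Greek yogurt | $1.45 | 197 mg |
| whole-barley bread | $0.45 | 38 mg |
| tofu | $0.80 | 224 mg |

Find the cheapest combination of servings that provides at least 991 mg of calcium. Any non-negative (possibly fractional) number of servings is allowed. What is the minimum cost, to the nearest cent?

$3.54

Cost per mg of calcium: tofu $0.0036, Greek yogurt $0.0074, whole-barley bread $0.0118, chickpeas $0.0173.
With no serving limits, use only tofu: 991 mg / 224 mg = 4.424 servings × $0.80 = $3.54.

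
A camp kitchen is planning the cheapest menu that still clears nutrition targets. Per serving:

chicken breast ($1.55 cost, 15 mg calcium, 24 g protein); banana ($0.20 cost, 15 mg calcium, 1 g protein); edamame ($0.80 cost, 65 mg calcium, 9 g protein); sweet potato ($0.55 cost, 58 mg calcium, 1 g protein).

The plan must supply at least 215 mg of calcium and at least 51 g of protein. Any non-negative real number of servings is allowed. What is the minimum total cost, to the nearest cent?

At the optimum either one food covers both requirements or two foods hit both targets exactly; no other combination can be cheaper.
chicken breast only: max(215/15, 51/24) = 14.33 servings → $22.22.
banana only: max(215/15, 51/1) = 51 servings → $10.20.
edamame only: max(215/65, 51/9) = 5.667 servings → $4.53.
sweet potato only: max(215/58, 51/1) = 51 servings → $28.05.
chicken breast + banana with both tight: 1.594 servings and 12.74 servings → $5.02.
chicken breast + edamame with both tight: 0.9684 servings and 3.084 servings → $3.97.
chicken breast + sweet potato with both tight: 1.992 servings and 3.192 servings → $4.84.
banana + edamame with both targets exact would need a negative amount; discard.
banana + sweet potato with both targets exact would need a negative amount; discard.
edamame + sweet potato: intersection lies outside the first quadrant.
Cheapest feasible corner: $3.97.

$3.97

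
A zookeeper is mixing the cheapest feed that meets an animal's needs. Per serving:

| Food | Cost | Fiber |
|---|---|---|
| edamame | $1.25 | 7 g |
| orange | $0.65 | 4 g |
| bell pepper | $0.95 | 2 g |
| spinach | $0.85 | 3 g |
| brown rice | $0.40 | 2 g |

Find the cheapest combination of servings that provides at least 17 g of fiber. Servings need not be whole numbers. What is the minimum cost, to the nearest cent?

Cost per g of fiber: orange $0.1625, edamame $0.1786, brown rice $0.2000, spinach $0.2833, bell pepper $0.4750.
With no serving limits, use only orange: 17 g / 4 g = 4.25 servings × $0.65 = $2.76.

$2.76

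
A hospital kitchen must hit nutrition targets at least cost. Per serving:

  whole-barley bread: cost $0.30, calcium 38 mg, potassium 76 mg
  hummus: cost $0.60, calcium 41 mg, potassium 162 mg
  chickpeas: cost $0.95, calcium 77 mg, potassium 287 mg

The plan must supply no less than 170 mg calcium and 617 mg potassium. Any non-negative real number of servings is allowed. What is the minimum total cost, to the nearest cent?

A basic optimal solution has at most two foods positive. Try each food alone and each pair with both targets met exactly.
whole-barley bread only: max(170/38, 617/76) = 8.118 servings → $2.44.
hummus only: max(170/41, 617/162) = 4.146 servings → $2.49.
chickpeas only: max(170/77, 617/287) = 2.208 servings → $2.10.
whole-barley bread + hummus with both tight: 0.7378 servings and 3.462 servings → $2.30.
whole-barley bread + chickpeas with both tight: 0.2535 servings and 2.083 servings → $2.05.
hummus + chickpeas: intersection lies outside the first quadrant.
The minimum over all feasible corners is $2.05.

$2.05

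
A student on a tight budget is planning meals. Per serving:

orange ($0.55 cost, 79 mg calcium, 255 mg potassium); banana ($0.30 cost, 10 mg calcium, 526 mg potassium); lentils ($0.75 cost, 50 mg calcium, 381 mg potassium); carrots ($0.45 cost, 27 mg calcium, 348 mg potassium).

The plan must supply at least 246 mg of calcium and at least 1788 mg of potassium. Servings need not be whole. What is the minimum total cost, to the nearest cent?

$2.18

For a min-cost LP with two ≥-constraints, a basic feasible solution has at most two positive variables.
orange only: max(246/79, 1788/255) = 7.012 servings → $3.86.
banana only: max(246/10, 1788/526) = 24.6 servings → $7.38.
lentils only: max(246/50, 1788/381) = 4.92 servings → $3.69.
carrots only: max(246/27, 1788/348) = 9.111 servings → $4.10.
orange + banana with both tight: 2.859 servings and 2.013 servings → $2.18.
orange + lentils with both tight: 0.2494 servings and 4.526 servings → $3.53.
orange + carrots with both tight: 1.812 servings and 3.81 servings → $2.71.
banana + lentils with both targets exact would need a negative amount; discard.
banana + carrots: intersection lies outside the first quadrant.
lentils + carrots: the both-tight solution has a negative serving — not a feasible corner.
So the least-cost plan costs $2.18.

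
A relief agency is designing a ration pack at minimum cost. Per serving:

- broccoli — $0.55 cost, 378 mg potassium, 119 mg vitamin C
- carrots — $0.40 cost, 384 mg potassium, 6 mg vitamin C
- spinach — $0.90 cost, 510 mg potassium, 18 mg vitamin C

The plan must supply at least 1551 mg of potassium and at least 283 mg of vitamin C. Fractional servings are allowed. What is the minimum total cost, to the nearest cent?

Two binding constraints pin down two serving amounts, so the optimal mix uses at most two foods. The candidates are each food alone (scaled to the tighter of potassium/vitamin C) and each pair with both constraints tight.
broccoli only: max(1551/378, 283/119) = 4.103 servings → $2.26.
carrots only: max(1551/384, 283/6) = 47.17 servings → $18.87.
spinach only: max(1551/510, 283/18) = 15.72 servings → $14.15.
broccoli + carrots with both tight: 2.288 servings and 1.787 servings → $1.97.
broccoli + spinach with both tight: 2.16 servings and 1.44 servings → $2.48.
carrots + spinach: intersection lies outside the first quadrant.
The minimum over all feasible corners is $1.97.

$1.97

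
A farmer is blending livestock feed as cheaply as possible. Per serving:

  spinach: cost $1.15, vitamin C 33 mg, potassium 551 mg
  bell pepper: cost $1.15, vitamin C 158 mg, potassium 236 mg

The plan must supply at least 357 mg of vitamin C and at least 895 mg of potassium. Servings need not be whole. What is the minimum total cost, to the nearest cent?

The cheapest plan sits at a corner of the feasible region — with two constraints it uses at most two foods.
spinach only: max(357/33, 895/551) = 10.82 servings → $12.44.
bell pepper only: max(357/158, 895/236) = 3.792 servings → $4.36.
spinach + bell pepper with both tight: 0.7211 servings and 2.109 servings → $3.25.
So the least-cost plan costs $3.25.

$3.25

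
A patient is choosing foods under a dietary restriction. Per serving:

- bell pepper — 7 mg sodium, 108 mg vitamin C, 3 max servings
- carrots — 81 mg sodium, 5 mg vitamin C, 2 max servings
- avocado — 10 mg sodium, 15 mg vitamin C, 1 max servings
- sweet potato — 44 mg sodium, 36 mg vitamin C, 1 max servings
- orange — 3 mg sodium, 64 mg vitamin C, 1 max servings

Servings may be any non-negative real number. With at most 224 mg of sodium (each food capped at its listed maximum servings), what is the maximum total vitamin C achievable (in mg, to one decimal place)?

448.0 mg

Vitamin C per mg sodium: orange 21.33, bell pepper 15.43, avocado 1.5, sweet potato 0.8182, carrots 0.06173.
Take 1 serving of orange: uses 3 mg sodium, +64.0 mg vitamin C (running total 64.0 mg).
Take 3 servings of bell pepper: uses 21 mg sodium, +324.0 mg vitamin C (running total 388.0 mg).
Take 1 serving of avocado: uses 10 mg sodium, +15.0 mg vitamin C (running total 403.0 mg).
Take 1 serving of sweet potato: uses 44 mg sodium, +36.0 mg vitamin C (running total 439.0 mg).
Take 1.802 servings of carrots: uses 146 mg sodium, +9.0 mg vitamin C (running total 448.0 mg).
Greedy by best ratio exhausts the sodium allowance optimally: 448.0 mg.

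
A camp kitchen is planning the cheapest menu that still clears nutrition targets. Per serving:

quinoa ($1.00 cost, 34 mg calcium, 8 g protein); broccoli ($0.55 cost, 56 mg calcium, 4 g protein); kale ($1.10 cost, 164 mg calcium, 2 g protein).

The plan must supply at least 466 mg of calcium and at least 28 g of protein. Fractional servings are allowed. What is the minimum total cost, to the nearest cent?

Minimising a linear cost over {calcium ≥ 466, protein ≥ 28, servings ≥ 0} — the optimum is at a vertex, using one or two foods.
quinoa only: max(466/34, 28/8) = 13.71 servings → $13.71.
broccoli only: max(466/56, 28/4) = 8.321 servings → $4.58.
kale only: max(466/164, 28/2) = 14 servings → $15.40.
quinoa + broccoli with both targets exact would need a negative amount; discard.
quinoa + kale with both tight: 2.942 servings and 2.232 servings → $5.40.
broccoli + kale with both tight: 6.728 servings and 0.5441 servings → $4.30.
So the least-cost plan costs $4.30.

$4.30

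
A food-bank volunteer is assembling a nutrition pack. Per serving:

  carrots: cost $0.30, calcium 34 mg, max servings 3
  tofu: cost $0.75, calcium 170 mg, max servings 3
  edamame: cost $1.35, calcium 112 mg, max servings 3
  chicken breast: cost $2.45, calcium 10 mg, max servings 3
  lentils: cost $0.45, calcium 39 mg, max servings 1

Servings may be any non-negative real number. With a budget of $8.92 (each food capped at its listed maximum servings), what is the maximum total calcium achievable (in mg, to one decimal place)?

992.2 mg

Calcium per dollar: tofu 226.7, carrots 113.3, lentils 86.67, edamame 82.96, chicken breast 4.082.
Take 3 servings of tofu: spends $2.25, +510.0 mg calcium (running total 510.0 mg).
Take 3 servings of carrots: spends $0.90, +102.0 mg calcium (running total 612.0 mg).
Take 1 serving of lentils: spends $0.45, +39.0 mg calcium (running total 651.0 mg).
Take 3 servings of edamame: spends $4.05, +336.0 mg calcium (running total 987.0 mg).
Take 0.5184 servings of chicken breast: spends $1.27, +5.2 mg calcium (running total 992.2 mg).
Filling greedily by calcium-per-dollar is optimal for one linear limit, giving 992.2 mg.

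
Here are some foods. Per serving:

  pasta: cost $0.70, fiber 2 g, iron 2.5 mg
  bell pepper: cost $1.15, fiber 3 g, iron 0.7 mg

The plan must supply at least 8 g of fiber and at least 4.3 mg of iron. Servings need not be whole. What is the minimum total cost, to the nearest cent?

$2.80

This is a tiny linear program; its minimum lies at a vertex of the feasible set. List the vertices and price them.
pasta only: max(8/2, 4.3/2.5) = 4 servings → $2.80.
bell pepper only: max(8/3, 4.3/0.7) = 6.143 servings → $7.06.
pasta + bell pepper with both tight: 1.197 servings and 1.869 servings → $2.99.
So the least-cost plan costs $2.80.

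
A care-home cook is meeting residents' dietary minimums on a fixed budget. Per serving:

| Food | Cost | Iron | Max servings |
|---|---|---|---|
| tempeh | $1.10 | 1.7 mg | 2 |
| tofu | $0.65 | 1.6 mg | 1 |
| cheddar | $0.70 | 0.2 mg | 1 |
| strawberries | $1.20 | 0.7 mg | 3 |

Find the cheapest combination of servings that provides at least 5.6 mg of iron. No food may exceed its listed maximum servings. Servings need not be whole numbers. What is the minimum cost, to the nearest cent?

Cost per mg of iron: tofu $0.4062, tempeh $0.6471, strawberries $1.7143, cheddar $3.5000.
Take 1 serving of tofu: +1.6 mg iron for $0.65 (total $0.65, still need 4.0 mg).
Take 2 servings of tempeh: +3.4 mg iron for $2.20 (total $2.85, still need 0.6 mg).
Take 0.8571 servings of strawberries: +0.6 mg iron for $1.03 (total $3.88, still need 0.0 mg).
Greedy by cheapest-per-mg is optimal for a single linear constraint, so the minimum cost is $3.88.

$3.88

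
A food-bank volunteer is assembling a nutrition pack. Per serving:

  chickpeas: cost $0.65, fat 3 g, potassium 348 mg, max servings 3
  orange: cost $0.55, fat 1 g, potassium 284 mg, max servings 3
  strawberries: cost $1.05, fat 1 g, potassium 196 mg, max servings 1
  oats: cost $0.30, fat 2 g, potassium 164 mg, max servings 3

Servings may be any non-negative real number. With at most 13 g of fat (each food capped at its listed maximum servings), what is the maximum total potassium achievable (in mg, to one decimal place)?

Potassium per g fat: orange 284, strawberries 196, chickpeas 116, oats 82.
Take 3 servings of orange: uses 3 g fat, +852.0 mg potassium (running total 852.0 mg).
Take 1 serving of strawberries: uses 1 g fat, +196.0 mg potassium (running total 1048.0 mg).
Take 3 servings of chickpeas: uses 9 g fat, +1044.0 mg potassium (running total 2092.0 mg).
Greedy by best ratio exhausts the fat allowance optimally: 2092.0 mg.

2092.0 mg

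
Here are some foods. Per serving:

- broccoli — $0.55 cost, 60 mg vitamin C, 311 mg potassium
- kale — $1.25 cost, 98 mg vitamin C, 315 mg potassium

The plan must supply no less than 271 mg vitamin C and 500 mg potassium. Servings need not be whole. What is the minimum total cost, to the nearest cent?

$2.48

Minimising a linear cost over {vitamin C ≥ 271, potassium ≥ 500, servings ≥ 0} — the optimum is at a vertex, using one or two foods.
broccoli only: max(271/60, 500/311) = 4.517 servings → $2.48.
kale only: max(271/98, 500/315) = 2.765 servings → $3.46.
broccoli + kale: the both-tight solution has a negative serving — not a feasible corner.
The minimum over all feasible corners is $2.48.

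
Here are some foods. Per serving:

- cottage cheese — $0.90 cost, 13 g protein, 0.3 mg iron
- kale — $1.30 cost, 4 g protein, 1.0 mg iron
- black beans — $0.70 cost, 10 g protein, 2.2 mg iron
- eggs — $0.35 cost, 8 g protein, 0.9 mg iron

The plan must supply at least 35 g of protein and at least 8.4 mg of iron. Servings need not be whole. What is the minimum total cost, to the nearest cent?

cottage cheese only: max(35/13, 8.4/0.3) = 28 servings → $25.20.
kale only: max(35/4, 8.4/1.0) = 8.75 servings → $11.38.
black beans only: max(35/10, 8.4/2.2) = 3.818 servings → $2.67.
eggs only: max(35/8, 8.4/0.9) = 9.333 servings → $3.27.
cottage cheese + kale with both tight: 0.1186 servings and 8.364 servings → $10.98.
cottage cheese + black beans with both targets exact would need a negative amount; discard.
cottage cheese + eggs with both targets exact would need a negative amount; discard.
kale + black beans with both tight: 5.833 servings and 1.167 servings → $8.40.
kale + eggs with both tight: 8.114 servings and 0.3182 servings → $10.66.
black beans + eggs: the both-tight solution has a negative serving — not a feasible corner.
Cheapest feasible corner: $2.67.

$2.67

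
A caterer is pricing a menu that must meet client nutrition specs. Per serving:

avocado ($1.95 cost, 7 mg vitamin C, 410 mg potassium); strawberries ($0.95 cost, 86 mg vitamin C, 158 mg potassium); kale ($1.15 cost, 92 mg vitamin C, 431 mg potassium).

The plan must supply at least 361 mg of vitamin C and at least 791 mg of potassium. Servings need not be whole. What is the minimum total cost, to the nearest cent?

$4.05

An LP optimum is at a vertex; with two nutrient constraints at most two foods are used. Check each candidate.
avocado only: max(361/7, 791/410) = 51.57 servings → $100.56.
strawberries only: max(361/86, 791/158) = 5.006 servings → $4.76.
kale only: max(361/92, 791/431) = 3.924 servings → $4.51.
avocado + strawberries with both tight: 0.3217 servings and 4.171 servings → $4.59.
avocado + kale with both targets exact would need a negative amount; discard.
strawberries + kale with both tight: 3.676 servings and 0.4877 servings → $4.05.
Cheapest feasible corner: $4.05.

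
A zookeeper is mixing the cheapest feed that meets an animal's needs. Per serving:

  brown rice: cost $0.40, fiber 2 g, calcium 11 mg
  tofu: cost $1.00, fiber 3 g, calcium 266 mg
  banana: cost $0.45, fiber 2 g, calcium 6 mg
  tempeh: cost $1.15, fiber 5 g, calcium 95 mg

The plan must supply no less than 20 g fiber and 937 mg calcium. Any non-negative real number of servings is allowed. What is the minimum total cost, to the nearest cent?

$5.33

Two binding constraints pin down two serving amounts, so the optimal mix uses at most two foods. The candidates are each food alone (scaled to the tighter of fiber/calcium) and each pair with both constraints tight.
brown rice only: max(20/2, 937/11) = 85.18 servings → $34.07.
tofu only: max(20/3, 937/266) = 6.667 servings → $6.67.
banana only: max(20/2, 937/6) = 156.2 servings → $70.28.
tempeh only: max(20/5, 937/95) = 9.863 servings → $11.34.
brown rice + tofu with both tight: 5.028 servings and 3.315 servings → $5.33.
brown rice + banana: the both-tight solution has a negative serving — not a feasible corner.
brown rice + tempeh: the both-tight solution has a negative serving — not a feasible corner.
tofu + banana with both tight: 3.412 servings and 4.881 servings → $5.61.
tofu + tempeh with both tight: 2.665 servings and 2.401 servings → $5.43.
banana + tempeh with both targets exact would need a negative amount; discard.
Cheapest feasible corner: $5.33.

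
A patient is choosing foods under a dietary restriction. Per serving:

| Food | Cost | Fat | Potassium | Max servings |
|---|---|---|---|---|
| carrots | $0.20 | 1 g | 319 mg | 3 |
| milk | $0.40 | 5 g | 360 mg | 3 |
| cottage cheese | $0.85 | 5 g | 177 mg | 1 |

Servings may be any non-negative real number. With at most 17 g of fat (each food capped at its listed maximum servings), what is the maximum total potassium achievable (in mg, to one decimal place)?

Potassium per g fat: carrots 319, milk 72, cottage cheese 35.4.
Take 3 servings of carrots: uses 3 g fat, +957.0 mg potassium (running total 957.0 mg).
Take 2.8 servings of milk: uses 14 g fat, +1008.0 mg potassium (running total 1965.0 mg).
Greedy by best ratio exhausts the fat allowance optimally: 1965.0 mg.

1965.0 mg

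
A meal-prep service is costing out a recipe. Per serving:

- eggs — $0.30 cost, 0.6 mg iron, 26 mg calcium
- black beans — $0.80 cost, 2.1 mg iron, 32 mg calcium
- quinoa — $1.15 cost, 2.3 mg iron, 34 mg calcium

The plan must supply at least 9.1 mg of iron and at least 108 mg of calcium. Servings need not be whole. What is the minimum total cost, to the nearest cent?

With two linear requirements the optimum uses one or two foods; enumerate the corners.
eggs only: max(9.1/0.6, 108/26) = 15.17 servings → $4.55.
black beans only: max(9.1/2.1, 108/32) = 4.333 servings → $3.47.
quinoa only: max(9.1/2.3, 108/34) = 3.957 servings → $4.55.
eggs + black beans with both targets exact would need a negative amount; discard.
eggs + quinoa with both targets exact would need a negative amount; discard.
black beans + quinoa with both targets exact would need a negative amount; discard.
So the least-cost plan costs $3.47.

$3.47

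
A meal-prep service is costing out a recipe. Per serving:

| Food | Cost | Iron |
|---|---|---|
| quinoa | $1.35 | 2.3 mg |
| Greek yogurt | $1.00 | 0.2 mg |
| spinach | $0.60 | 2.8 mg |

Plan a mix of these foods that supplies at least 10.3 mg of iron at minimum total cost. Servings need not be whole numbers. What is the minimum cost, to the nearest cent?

$2.21

Cost per mg of iron: spinach $0.2143, quinoa $0.5870, Greek yogurt $5.0000.
With no serving limits, use only spinach: 10.3 mg / 2.8 mg = 3.679 servings × $0.60 = $2.21.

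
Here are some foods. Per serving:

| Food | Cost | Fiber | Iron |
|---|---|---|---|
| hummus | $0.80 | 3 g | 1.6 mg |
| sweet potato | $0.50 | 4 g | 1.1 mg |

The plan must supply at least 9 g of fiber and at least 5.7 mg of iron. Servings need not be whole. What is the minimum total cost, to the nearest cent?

$2.59

Check every corner: each single food scaled to meet both minima, and each pair solved so both constraints bind.
hummus only: max(9/3, 5.7/1.6) = 3.562 servings → $2.85.
sweet potato only: max(9/4, 5.7/1.1) = 5.182 servings → $2.59.
hummus + sweet potato: the both-tight solution has a negative serving — not a feasible corner.
Cheapest feasible corner: $2.59.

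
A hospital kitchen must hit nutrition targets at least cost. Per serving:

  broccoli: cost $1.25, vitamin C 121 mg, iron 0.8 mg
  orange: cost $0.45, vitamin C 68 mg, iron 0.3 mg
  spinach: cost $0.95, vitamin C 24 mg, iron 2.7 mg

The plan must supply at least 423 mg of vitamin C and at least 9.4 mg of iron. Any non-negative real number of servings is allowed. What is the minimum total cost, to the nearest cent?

$5.10

This is a tiny linear program; its minimum lies at a vertex of the feasible set. List the vertices and price them.
broccoli only: max(423/121, 9.4/0.8) = 11.75 servings → $14.69.
orange only: max(423/68, 9.4/0.3) = 31.33 servings → $14.10.
spinach only: max(423/24, 9.4/2.7) = 17.62 servings → $16.74.
broccoli + orange: the both-tight solution has a negative serving — not a feasible corner.
broccoli + spinach with both tight: 2.98 servings and 2.598 servings → $6.19.
orange + spinach with both tight: 5.196 servings and 2.904 servings → $5.10.
So the least-cost plan costs $5.10.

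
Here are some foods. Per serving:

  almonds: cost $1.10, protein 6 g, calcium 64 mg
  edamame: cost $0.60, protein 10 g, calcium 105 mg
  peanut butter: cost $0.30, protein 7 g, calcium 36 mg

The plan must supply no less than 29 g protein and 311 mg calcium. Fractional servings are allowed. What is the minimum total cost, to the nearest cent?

Two binding constraints pin down two serving amounts, so the optimal mix uses at most two foods. The candidates are each food alone (scaled to the tighter of protein/calcium) and each pair with both constraints tight.
almonds only: max(29/6, 311/64) = 4.859 servings → $5.35.
edamame only: max(29/10, 311/105) = 2.962 servings → $1.78.
peanut butter only: max(29/7, 311/36) = 8.639 servings → $2.59.
almonds + edamame with both targets exact would need a negative amount; discard.
almonds + peanut butter with both targets exact would need a negative amount; discard.
edamame + peanut butter with both targets exact would need a negative amount; discard.
Cheapest feasible corner: $1.78.

$1.78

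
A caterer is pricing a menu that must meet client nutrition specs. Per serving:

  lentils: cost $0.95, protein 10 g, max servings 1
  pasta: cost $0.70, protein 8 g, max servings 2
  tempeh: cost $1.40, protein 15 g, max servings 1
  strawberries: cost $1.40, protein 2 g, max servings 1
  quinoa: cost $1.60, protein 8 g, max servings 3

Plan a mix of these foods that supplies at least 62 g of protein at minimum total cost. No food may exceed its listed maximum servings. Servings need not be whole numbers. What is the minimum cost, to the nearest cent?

Cost per g of protein: pasta $0.0875, tempeh $0.0933, lentils $0.0950, quinoa $0.2000, strawberries $0.7000.
Take 2 servings of pasta: +16.0 g protein for $1.40 (total $1.40, still need 46.0 g).
Take 1 serving of tempeh: +15.0 g protein for $1.40 (total $2.80, still need 31.0 g).
Take 1 serving of lentils: +10.0 g protein for $0.95 (total $3.75, still need 21.0 g).
Take 2.625 servings of quinoa: +21.0 g protein for $4.20 (total $7.95, still need 0.0 g).
Filling from the cheapest source first is optimal under one linear minimum: $7.95.

$7.95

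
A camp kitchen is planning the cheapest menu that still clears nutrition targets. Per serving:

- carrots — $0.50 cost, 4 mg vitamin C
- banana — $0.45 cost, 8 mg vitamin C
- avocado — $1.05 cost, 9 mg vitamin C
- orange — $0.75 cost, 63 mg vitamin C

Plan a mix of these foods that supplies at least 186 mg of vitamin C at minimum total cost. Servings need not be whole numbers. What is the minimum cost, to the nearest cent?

$2.21

Cost per mg of vitamin C: orange $0.0119, banana $0.0563, avocado $0.1167, carrots $0.1250.
With no serving limits, use only orange: 186 mg / 63 mg = 2.952 servings × $0.75 = $2.21.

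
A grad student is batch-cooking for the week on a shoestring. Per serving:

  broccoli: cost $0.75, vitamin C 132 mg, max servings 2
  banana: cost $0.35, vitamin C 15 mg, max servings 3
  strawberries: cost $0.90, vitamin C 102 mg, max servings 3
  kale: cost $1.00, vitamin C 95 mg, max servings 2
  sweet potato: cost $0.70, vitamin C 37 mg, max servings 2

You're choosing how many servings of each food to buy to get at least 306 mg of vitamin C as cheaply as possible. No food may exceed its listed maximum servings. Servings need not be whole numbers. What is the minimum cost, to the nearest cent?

$1.87

Cost per mg of vitamin C: broccoli $0.0057, strawberries $0.0088, kale $0.0105, sweet potato $0.0189, banana $0.0233.
Take 2 servings of broccoli: +264.0 mg vitamin C for $1.50 (total $1.50, still need 42.0 mg).
Take 0.4118 servings of strawberries: +42.0 mg vitamin C for $0.37 (total $1.87, still need 0.0 mg).
Filling from the cheapest source first is optimal under one linear minimum: $1.87.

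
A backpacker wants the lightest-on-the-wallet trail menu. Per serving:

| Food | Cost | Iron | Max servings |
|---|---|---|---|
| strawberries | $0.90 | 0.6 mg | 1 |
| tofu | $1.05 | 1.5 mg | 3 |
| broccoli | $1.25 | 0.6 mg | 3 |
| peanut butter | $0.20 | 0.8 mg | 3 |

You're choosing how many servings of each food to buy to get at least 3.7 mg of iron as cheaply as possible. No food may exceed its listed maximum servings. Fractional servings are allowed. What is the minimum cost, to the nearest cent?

Cost per mg of iron: peanut butter $0.2500, tofu $0.7000, strawberries $1.5000, broccoli $2.0833.
Take 3 servings of peanut butter: +2.4 mg iron for $0.60 (total $0.60, still need 1.3 mg).
Take 0.8667 servings of tofu: +1.3 mg iron for $0.91 (total $1.51, still need 0.0 mg).
Greedy by cheapest-per-mg is optimal for a single linear constraint, so the minimum cost is $1.51.

$1.51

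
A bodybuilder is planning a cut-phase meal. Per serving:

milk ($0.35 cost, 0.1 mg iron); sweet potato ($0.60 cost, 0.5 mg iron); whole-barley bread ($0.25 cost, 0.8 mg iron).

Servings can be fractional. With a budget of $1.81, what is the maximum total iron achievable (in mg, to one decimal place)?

Iron per dollar: whole-barley bread 3.2, sweet potato 0.8333, milk 0.2857.
With no serving limits, spend the whole cost allowance on whole-barley bread: $1.81 / $0.25 × 0.8 mg = 5.8 mg.

5.8 mg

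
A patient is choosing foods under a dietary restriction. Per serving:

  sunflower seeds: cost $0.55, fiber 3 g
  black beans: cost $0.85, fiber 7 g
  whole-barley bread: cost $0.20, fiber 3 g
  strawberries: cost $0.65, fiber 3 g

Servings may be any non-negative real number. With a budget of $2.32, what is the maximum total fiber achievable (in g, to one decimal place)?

Fiber per dollar: whole-barley bread 15, black beans 8.235, sunflower seeds 5.455, strawberries 4.615.
With no serving limits, spend the whole cost allowance on whole-barley bread: $2.32 / $0.20 × 3 g = 34.8 g.

34.8 g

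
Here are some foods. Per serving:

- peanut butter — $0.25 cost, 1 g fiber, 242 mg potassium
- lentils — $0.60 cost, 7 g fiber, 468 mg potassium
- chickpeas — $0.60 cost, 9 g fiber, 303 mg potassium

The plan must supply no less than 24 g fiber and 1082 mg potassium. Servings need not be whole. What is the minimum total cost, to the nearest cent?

$1.76

The cheapest plan sits at a corner of the feasible region — with two constraints it uses at most two foods.
peanut butter only: max(24/1, 1082/242) = 24 servings → $6.00.
lentils only: max(24/7, 1082/468) = 3.429 servings → $2.06.
chickpeas only: max(24/9, 1082/303) = 3.571 servings → $2.14.
peanut butter + lentils with both targets exact would need a negative amount; discard.
peanut butter + chickpeas with both tight: 1.315 servings and 2.521 servings → $1.84.
lentils + chickpeas with both tight: 1.179 servings and 1.749 servings → $1.76.
So the least-cost plan costs $1.76.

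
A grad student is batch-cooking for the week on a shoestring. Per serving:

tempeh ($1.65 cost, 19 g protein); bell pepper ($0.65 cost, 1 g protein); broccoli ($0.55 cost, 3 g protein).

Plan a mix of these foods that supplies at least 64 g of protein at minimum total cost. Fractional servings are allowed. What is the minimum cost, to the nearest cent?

$5.56

Cost per g of protein: tempeh $0.0868, broccoli $0.1833, bell pepper $0.6500.
With no serving limits, use only tempeh: 64 g / 19 g = 3.368 servings × $1.65 = $5.56.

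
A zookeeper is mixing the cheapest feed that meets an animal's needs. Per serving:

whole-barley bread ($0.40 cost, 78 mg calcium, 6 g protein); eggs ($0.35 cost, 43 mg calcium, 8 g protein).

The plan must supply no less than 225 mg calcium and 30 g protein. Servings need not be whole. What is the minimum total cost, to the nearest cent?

Minimising a linear cost over {calcium ≥ 225, protein ≥ 30, servings ≥ 0} — the optimum is at a vertex, using one or two foods.
whole-barley bread only: max(225/78, 30/6) = 5 servings → $2.00.
eggs only: max(225/43, 30/8) = 5.233 servings → $1.83.
whole-barley bread + eggs with both tight: 1.393 servings and 2.705 servings → $1.50.
Cheapest feasible corner: $1.50.

$1.50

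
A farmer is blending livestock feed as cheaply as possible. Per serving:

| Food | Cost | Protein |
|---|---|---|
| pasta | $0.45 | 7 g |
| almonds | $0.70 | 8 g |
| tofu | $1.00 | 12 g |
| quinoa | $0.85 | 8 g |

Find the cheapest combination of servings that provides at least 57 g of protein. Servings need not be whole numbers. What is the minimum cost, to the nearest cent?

Cost per g of protein: pasta $0.0643, tofu $0.0833, almonds $0.0875, quinoa $0.1062.
With no serving limits, use only pasta: 57 g / 7 g = 8.143 servings × $0.45 = $3.66.

$3.66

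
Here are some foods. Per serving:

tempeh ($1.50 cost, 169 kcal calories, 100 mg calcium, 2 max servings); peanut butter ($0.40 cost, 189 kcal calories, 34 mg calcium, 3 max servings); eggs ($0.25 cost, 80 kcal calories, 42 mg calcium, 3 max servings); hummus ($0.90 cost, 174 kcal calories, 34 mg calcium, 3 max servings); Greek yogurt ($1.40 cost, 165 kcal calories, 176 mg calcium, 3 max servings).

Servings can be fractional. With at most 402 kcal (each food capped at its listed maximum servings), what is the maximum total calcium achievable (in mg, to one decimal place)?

Calcium per kcal: Greek yogurt 1.067, tempeh 0.5917, eggs 0.525, hummus 0.1954, peanut butter 0.1799.
Take 2.436 servings of Greek yogurt: uses 402 kcal, +428.8 mg calcium (running total 428.8 mg).
Greedy by best ratio exhausts the calories allowance optimally: 428.8 mg.

428.8 mg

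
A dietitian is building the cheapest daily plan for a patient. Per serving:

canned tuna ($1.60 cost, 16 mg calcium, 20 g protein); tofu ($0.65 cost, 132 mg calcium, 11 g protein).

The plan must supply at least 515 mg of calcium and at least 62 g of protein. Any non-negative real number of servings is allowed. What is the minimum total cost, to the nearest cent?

$3.66

A basic optimal solution has at most two foods positive. Try each food alone and each pair with both targets met exactly.
canned tuna only: max(515/16, 62/20) = 32.19 servings → $51.50.
tofu only: max(515/132, 62/11) = 5.636 servings → $3.66.
canned tuna + tofu with both tight: 1.022 servings and 3.778 servings → $4.09.
The minimum over all feasible corners is $3.66.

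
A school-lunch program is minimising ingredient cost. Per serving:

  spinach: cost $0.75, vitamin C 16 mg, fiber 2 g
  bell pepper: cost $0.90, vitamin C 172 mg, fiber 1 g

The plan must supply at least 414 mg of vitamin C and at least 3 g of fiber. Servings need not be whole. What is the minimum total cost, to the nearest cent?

$2.37

With two linear requirements the optimum uses one or two foods; enumerate the corners.
spinach only: max(414/16, 3/2) = 25.88 servings → $19.41.
bell pepper only: max(414/172, 3/1) = 3 servings → $2.70.
spinach + bell pepper with both tight: 0.311 servings and 2.378 servings → $2.37.
The minimum over all feasible corners is $2.37.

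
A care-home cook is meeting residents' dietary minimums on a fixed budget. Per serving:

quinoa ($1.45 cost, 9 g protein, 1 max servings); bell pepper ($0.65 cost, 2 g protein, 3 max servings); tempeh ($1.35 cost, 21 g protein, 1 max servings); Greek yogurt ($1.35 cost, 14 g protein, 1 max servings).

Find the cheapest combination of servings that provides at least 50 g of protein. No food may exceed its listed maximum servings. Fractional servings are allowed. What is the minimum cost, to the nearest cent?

$6.10

Cost per g of protein: tempeh $0.0643, Greek yogurt $0.0964, quinoa $0.1611, bell pepper $0.3250.
Take 1 serving of tempeh: +21.0 g protein for $1.35 (total $1.35, still need 29.0 g).
Take 1 serving of Greek yogurt: +14.0 g protein for $1.35 (total $2.70, still need 15.0 g).
Take 1 serving of quinoa: +9.0 g protein for $1.45 (total $4.15, still need 6.0 g).
Take 3 servings of bell pepper: +6.0 g protein for $1.95 (total $6.10, still need 0.0 g).
Greedy by cheapest-per-g is optimal for a single linear constraint, so the minimum cost is $6.10.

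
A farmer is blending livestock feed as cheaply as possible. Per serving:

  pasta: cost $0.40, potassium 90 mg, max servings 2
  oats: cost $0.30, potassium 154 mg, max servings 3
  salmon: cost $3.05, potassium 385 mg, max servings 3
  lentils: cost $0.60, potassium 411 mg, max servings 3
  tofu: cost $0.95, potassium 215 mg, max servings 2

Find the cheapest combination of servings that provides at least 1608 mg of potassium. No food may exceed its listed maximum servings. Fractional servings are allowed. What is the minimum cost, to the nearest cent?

Cost per mg of potassium: lentils $0.0015, oats $0.0019, tofu $0.0044, pasta $0.0044, salmon $0.0079.
Take 3 servings of lentils: +1233.0 mg potassium for $1.80 (total $1.80, still need 375.0 mg).
Take 2.435 servings of oats: +375.0 mg potassium for $0.73 (total $2.53, still need 0.0 mg).
Filling from the cheapest source first is optimal under one linear minimum: $2.53.

$2.53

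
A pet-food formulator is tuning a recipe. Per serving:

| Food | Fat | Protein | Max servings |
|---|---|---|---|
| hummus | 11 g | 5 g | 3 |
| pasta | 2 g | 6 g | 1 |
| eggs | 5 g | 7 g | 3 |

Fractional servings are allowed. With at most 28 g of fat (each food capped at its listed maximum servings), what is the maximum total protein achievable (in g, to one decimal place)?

Protein per g fat: pasta 3, eggs 1.4, hummus 0.4545.
Take 1 serving of pasta: uses 2 g fat, +6.0 g protein (running total 6.0 g).
Take 3 servings of eggs: uses 15 g fat, +21.0 g protein (running total 27.0 g).
Take 1 serving of hummus: uses 11 g fat, +5.0 g protein (running total 32.0 g).
Greedy by best ratio exhausts the fat allowance optimally: 32.0 g.

32.0 g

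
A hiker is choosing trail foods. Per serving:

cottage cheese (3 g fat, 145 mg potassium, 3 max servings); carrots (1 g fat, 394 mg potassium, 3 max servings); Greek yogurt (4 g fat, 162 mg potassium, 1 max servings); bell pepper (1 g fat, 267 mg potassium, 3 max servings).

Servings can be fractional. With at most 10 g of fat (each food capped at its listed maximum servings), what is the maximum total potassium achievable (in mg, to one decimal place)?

Potassium per g fat: carrots 394, bell pepper 267, cottage cheese 48.33, Greek yogurt 40.5.
Take 3 servings of carrots: uses 3 g fat, +1182.0 mg potassium (running total 1182.0 mg).
Take 3 servings of bell pepper: uses 3 g fat, +801.0 mg potassium (running total 1983.0 mg).
Take 1.333 servings of cottage cheese: uses 4 g fat, +193.3 mg potassium (running total 2176.3 mg).
Filling greedily by potassium-per-g fat is optimal for one linear limit, giving 2176.3 mg.

2176.3 mg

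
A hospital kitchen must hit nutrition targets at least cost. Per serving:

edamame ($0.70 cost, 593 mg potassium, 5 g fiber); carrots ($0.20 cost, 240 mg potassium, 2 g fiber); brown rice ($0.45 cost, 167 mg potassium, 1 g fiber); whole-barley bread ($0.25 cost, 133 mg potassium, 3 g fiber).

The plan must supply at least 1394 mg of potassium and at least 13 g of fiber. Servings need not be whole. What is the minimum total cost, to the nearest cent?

$1.26

edamame only: max(1394/593, 13/5) = 2.6 servings → $1.82.
carrots only: max(1394/240, 13/2) = 6.5 servings → $1.30.
brown rice only: max(1394/167, 13/1) = 13 servings → $5.85.
whole-barley bread only: max(1394/133, 13/3) = 10.48 servings → $2.62.
edamame + carrots with both targets exact would need a negative amount; discard.
edamame + brown rice: the both-tight solution has a negative serving — not a feasible corner.
edamame + whole-barley bread with both tight: 2.202 servings and 0.6634 servings → $1.71.
carrots + brown rice with both targets exact would need a negative amount; discard.
carrots + whole-barley bread with both tight: 5.403 servings and 0.7313 servings → $1.26.
brown rice + whole-barley bread with both tight: 6.666 servings and 2.111 servings → $3.53.
So the least-cost plan costs $1.26.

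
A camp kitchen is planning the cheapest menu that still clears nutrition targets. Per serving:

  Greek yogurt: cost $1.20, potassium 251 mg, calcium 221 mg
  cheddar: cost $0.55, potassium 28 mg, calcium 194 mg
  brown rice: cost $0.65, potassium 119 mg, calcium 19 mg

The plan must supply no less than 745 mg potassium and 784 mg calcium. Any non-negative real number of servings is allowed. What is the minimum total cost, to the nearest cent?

$3.88

Compare the cost at each extreme point of the feasible region.
Greek yogurt only: max(745/251, 784/221) = 3.548 servings → $4.26.
cheddar only: max(745/28, 784/194) = 26.61 servings → $14.63.
brown rice only: max(745/119, 784/19) = 41.26 servings → $26.82.
Greek yogurt + cheddar with both tight: 2.884 servings and 0.7561 servings → $3.88.
Greek yogurt + brown rice: intersection lies outside the first quadrant.
cheddar + brown rice with both tight: 3.509 servings and 5.435 servings → $5.46.
The minimum over all feasible corners is $3.88.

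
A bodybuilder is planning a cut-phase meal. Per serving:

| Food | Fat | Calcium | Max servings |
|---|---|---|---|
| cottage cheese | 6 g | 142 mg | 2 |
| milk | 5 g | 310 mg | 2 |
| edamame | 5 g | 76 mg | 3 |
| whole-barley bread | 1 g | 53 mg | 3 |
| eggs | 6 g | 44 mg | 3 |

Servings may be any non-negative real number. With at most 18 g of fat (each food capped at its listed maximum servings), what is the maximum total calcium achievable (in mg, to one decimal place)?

Calcium per g fat: milk 62, whole-barley bread 53, cottage cheese 23.67, edamame 15.2, eggs 7.333.
Take 2 servings of milk: uses 10 g fat, +620.0 mg calcium (running total 620.0 mg).
Take 3 servings of whole-barley bread: uses 3 g fat, +159.0 mg calcium (running total 779.0 mg).
Take 0.8333 servings of cottage cheese: uses 5 g fat, +118.3 mg calcium (running total 897.3 mg).
Filling greedily by calcium-per-g fat is optimal for one linear limit, giving 897.3 mg.

897.3 mg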